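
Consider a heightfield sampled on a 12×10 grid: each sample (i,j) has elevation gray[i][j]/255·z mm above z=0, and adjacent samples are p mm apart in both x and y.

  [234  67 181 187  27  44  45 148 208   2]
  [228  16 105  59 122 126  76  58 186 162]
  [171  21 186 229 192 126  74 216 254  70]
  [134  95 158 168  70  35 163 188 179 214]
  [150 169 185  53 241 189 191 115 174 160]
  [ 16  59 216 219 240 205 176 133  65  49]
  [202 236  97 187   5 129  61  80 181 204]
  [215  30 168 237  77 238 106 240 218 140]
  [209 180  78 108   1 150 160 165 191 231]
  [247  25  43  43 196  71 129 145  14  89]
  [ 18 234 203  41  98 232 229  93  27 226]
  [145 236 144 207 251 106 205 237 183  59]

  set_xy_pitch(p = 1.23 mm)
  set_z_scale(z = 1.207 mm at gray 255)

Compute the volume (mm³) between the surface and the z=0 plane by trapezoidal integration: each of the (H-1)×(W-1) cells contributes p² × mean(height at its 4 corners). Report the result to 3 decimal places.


height_mm = gray/255 × 1.207; cell vol = 1.23² × mean(4 corners)
unit = 1.23² × 1.207 / (4×255) = 0.00179027 mm³ per gray-sum
row 0: Σ corner-gray over 9 cells = 3936  → 7.0465
row 1: Σ corner-gray over 9 cells = 4723  → 8.4554
row 2: Σ corner-gray over 9 cells = 5297  → 9.4830
row 3: Σ corner-gray over 9 cells = 5404  → 9.6746
row 4: Σ corner-gray over 9 cells = 5635  → 10.0881
row 5: Σ corner-gray over 9 cells = 5049  → 9.0390
row 6: Σ corner-gray over 9 cells = 5341  → 9.5618
row 7: Σ corner-gray over 9 cells = 5489  → 9.8268
row 8: Σ corner-gray over 9 cells = 4174  → 7.4726
row 9: Σ corner-gray over 9 cells = 4226  → 7.5657
row 10: Σ corner-gray over 9 cells = 5900  → 10.5626
Σ rows: total corner-gray = 55174  → 98.7761 mm³

98.776


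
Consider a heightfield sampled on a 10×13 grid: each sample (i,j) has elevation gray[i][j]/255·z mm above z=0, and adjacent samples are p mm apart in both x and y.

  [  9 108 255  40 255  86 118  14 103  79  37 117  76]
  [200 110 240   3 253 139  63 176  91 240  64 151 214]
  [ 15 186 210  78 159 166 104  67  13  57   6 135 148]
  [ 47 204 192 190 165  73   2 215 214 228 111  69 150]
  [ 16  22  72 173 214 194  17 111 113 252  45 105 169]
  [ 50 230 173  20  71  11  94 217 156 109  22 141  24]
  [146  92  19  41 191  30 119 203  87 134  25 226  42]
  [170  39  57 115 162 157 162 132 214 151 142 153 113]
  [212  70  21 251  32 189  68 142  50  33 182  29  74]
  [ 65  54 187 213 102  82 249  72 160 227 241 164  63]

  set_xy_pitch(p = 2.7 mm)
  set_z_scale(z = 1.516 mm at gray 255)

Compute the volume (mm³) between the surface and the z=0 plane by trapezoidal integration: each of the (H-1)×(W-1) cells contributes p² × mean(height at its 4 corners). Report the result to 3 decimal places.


567.047

height_mm = gray/255 × 1.516; cell vol = 2.7² × mean(4 corners)
unit = 2.7² × 1.516 / (4×255) = 0.0108349 mm³ per gray-sum
row 0: Σ corner-gray over 12 cells = 5983  → 64.8255
row 1: Σ corner-gray over 12 cells = 5999  → 64.9988
row 2: Σ corner-gray over 12 cells = 6048  → 65.5297
row 3: Σ corner-gray over 12 cells = 6344  → 68.7369
row 4: Σ corner-gray over 12 cells = 5383  → 58.3245
row 5: Σ corner-gray over 12 cells = 5084  → 55.0848
row 6: Σ corner-gray over 12 cells = 5773  → 62.5501
row 7: Σ corner-gray over 12 cells = 5671  → 61.4450
row 8: Σ corner-gray over 12 cells = 6050  → 65.5514
Σ rows: total corner-gray = 52335  → 567.0466 mm³


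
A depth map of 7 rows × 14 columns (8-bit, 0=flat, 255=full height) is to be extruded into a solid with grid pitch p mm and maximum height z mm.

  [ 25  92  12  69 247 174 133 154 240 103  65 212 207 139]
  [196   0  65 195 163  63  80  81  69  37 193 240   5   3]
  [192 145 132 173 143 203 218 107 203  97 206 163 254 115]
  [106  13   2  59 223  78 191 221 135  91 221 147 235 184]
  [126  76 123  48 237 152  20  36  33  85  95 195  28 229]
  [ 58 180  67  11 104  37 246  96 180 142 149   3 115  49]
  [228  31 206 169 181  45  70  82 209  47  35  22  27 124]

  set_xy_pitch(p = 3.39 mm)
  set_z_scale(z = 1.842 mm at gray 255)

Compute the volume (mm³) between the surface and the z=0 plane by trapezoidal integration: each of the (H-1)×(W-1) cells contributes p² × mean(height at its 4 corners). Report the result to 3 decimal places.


787.217

height_mm = gray/255 × 1.842; cell vol = 3.39² × mean(4 corners)
unit = 3.39² × 1.842 / (4×255) = 0.0207534 mm³ per gray-sum
row 0: Σ corner-gray over 13 cells = 6161  → 127.8616
row 1: Σ corner-gray over 13 cells = 6976  → 144.7756
row 2: Σ corner-gray over 13 cells = 7917  → 164.3045
row 3: Σ corner-gray over 13 cells = 6133  → 127.2805
row 4: Σ corner-gray over 13 cells = 5378  → 111.6117
row 5: Σ corner-gray over 13 cells = 5367  → 111.3834
Σ rows: total corner-gray = 37932  → 787.2172 mm³


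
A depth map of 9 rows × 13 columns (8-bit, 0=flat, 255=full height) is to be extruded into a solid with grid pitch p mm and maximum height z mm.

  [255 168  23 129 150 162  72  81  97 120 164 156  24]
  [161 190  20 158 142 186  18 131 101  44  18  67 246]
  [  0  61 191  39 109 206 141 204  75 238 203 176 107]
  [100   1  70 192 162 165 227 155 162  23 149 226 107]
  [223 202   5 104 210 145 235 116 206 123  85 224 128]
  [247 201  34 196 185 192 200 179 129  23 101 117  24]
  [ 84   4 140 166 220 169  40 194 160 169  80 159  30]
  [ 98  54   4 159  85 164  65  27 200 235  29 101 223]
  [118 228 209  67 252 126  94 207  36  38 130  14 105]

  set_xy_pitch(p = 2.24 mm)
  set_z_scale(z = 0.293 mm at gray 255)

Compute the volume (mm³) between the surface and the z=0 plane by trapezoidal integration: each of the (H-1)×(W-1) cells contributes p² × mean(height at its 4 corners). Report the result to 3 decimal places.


height_mm = gray/255 × 0.293; cell vol = 2.24² × mean(4 corners)
unit = 2.24² × 0.293 / (4×255) = 0.00144133 mm³ per gray-sum
row 0: Σ corner-gray over 12 cells = 5480  → 7.8985
row 1: Σ corner-gray over 12 cells = 5950  → 8.5759
row 2: Σ corner-gray over 12 cells = 6664  → 9.6050
row 3: Σ corner-gray over 12 cells = 6932  → 9.9913
row 4: Σ corner-gray over 12 cells = 7046  → 10.1556
row 5: Σ corner-gray over 12 cells = 6501  → 9.3701
row 6: Σ corner-gray over 12 cells = 5683  → 8.1911
row 7: Σ corner-gray over 12 cells = 5592  → 8.0599
Σ rows: total corner-gray = 49848  → 71.8474 mm³

71.847


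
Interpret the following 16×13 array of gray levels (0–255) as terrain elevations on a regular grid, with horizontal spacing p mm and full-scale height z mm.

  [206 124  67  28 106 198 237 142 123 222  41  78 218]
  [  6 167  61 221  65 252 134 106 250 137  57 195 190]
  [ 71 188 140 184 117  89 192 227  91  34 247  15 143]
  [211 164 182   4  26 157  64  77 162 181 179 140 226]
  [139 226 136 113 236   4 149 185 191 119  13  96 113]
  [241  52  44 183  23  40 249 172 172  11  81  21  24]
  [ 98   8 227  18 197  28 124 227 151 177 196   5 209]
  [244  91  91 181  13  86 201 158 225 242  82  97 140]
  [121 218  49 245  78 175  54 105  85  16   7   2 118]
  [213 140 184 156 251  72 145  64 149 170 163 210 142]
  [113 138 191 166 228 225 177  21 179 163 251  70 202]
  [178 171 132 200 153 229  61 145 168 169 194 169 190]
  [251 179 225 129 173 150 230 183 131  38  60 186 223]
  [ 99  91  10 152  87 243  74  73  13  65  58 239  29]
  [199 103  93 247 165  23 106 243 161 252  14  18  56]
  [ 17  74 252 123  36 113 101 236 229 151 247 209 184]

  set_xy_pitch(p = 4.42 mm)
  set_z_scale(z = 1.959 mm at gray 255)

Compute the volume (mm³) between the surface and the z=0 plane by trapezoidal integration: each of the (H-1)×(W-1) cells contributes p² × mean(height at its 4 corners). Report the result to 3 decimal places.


3634.659

height_mm = gray/255 × 1.959; cell vol = 4.42² × mean(4 corners)
unit = 4.42² × 1.959 / (4×255) = 0.0375214 mm³ per gray-sum
row 0: Σ corner-gray over 12 cells = 6642  → 249.2170
row 1: Σ corner-gray over 12 cells = 6748  → 253.1943
row 2: Σ corner-gray over 12 cells = 6371  → 239.0487
row 3: Σ corner-gray over 12 cells = 6297  → 236.2721
row 4: Σ corner-gray over 12 cells = 5549  → 208.2061
row 5: Σ corner-gray over 12 cells = 5384  → 202.0151
row 6: Σ corner-gray over 12 cells = 6341  → 237.9231
row 7: Σ corner-gray over 12 cells = 5625  → 211.0578
row 8: Σ corner-gray over 12 cells = 6070  → 227.7548
row 9: Σ corner-gray over 12 cells = 7696  → 288.7645
row 10: Σ corner-gray over 12 cells = 7883  → 295.7810
row 11: Σ corner-gray over 12 cells = 7792  → 292.3666
row 12: Σ corner-gray over 12 cells = 6180  → 231.8821
row 13: Σ corner-gray over 12 cells = 5443  → 204.2289
row 14: Σ corner-gray over 12 cells = 6848  → 256.9464
Σ rows: total corner-gray = 96869  → 3634.6586 mm³


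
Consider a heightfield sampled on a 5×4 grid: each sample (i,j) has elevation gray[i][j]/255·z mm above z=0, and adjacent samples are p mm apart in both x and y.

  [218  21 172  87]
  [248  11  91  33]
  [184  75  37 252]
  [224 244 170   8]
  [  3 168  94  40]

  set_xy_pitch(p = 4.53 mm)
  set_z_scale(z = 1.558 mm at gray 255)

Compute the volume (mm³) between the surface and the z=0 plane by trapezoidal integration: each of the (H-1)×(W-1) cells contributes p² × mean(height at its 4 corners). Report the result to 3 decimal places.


height_mm = gray/255 × 1.558; cell vol = 4.53² × mean(4 corners)
unit = 4.53² × 1.558 / (4×255) = 0.0313447 mm³ per gray-sum
row 0: Σ corner-gray over 3 cells = 1176  → 36.8613
row 1: Σ corner-gray over 3 cells = 1145  → 35.8896
row 2: Σ corner-gray over 3 cells = 1720  → 53.9128
row 3: Σ corner-gray over 3 cells = 1627  → 50.9978
Σ rows: total corner-gray = 5668  → 177.6616 mm³

177.662


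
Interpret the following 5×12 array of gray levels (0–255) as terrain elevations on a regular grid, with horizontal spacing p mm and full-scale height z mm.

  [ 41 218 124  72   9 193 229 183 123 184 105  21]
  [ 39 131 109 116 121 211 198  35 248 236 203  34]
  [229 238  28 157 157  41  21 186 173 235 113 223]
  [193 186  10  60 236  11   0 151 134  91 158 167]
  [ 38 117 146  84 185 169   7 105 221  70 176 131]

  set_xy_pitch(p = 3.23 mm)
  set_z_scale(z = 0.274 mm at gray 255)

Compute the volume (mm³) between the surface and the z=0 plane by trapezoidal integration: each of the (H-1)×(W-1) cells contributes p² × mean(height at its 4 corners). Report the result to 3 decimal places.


65.628

height_mm = gray/255 × 0.274; cell vol = 3.23² × mean(4 corners)
unit = 3.23² × 0.274 / (4×255) = 0.00280256 mm³ per gray-sum
row 0: Σ corner-gray over 11 cells = 6231  → 17.4628
row 1: Σ corner-gray over 11 cells = 6439  → 18.0457
row 2: Σ corner-gray over 11 cells = 5584  → 15.6495
row 3: Σ corner-gray over 11 cells = 5163  → 14.4696
Σ rows: total corner-gray = 23417  → 65.6276 mm³


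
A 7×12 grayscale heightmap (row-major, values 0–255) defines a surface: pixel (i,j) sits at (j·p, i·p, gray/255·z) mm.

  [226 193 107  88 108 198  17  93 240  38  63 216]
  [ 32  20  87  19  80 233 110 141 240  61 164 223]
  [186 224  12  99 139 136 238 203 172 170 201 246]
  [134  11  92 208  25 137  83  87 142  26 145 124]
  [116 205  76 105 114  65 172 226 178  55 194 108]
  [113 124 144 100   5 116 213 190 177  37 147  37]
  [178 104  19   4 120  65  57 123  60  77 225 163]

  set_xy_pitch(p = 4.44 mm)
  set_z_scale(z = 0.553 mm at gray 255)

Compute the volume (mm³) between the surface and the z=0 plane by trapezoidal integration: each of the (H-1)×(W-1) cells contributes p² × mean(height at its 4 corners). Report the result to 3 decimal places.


350.679

height_mm = gray/255 × 0.553; cell vol = 4.44² × mean(4 corners)
unit = 4.44² × 0.553 / (4×255) = 0.0106879 mm³ per gray-sum
row 0: Σ corner-gray over 11 cells = 5297  → 56.6136
row 1: Σ corner-gray over 11 cells = 6185  → 66.1044
row 2: Σ corner-gray over 11 cells = 5790  → 61.8827
row 3: Σ corner-gray over 11 cells = 5174  → 55.2990
row 4: Σ corner-gray over 11 cells = 5660  → 60.4933
row 5: Σ corner-gray over 11 cells = 4705  → 50.2864
Σ rows: total corner-gray = 32811  → 350.6795 mm³


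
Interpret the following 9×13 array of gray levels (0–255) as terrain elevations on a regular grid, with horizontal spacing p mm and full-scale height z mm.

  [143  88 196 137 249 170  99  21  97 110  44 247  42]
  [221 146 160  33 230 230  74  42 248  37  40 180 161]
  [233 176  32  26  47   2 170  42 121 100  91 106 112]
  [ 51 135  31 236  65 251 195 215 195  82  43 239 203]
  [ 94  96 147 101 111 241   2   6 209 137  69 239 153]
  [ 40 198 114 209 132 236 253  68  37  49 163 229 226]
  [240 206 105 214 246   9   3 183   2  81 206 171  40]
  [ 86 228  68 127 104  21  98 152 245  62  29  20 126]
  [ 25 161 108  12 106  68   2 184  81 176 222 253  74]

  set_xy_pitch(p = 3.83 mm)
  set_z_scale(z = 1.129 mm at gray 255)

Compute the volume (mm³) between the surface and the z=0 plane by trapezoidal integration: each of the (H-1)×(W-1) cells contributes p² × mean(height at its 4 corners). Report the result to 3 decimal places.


787.501

height_mm = gray/255 × 1.129; cell vol = 3.83² × mean(4 corners)
unit = 3.83² × 1.129 / (4×255) = 0.0162365 mm³ per gray-sum
row 0: Σ corner-gray over 12 cells = 6323  → 102.6631
row 1: Σ corner-gray over 12 cells = 5393  → 87.5632
row 2: Σ corner-gray over 12 cells = 5799  → 94.1552
row 3: Σ corner-gray over 12 cells = 6591  → 107.0145
row 4: Σ corner-gray over 12 cells = 6605  → 107.2418
row 5: Σ corner-gray over 12 cells = 6774  → 109.9858
row 6: Σ corner-gray over 12 cells = 5652  → 91.7685
row 7: Σ corner-gray over 12 cells = 5365  → 87.1086
Σ rows: total corner-gray = 48502  → 787.5007 mm³


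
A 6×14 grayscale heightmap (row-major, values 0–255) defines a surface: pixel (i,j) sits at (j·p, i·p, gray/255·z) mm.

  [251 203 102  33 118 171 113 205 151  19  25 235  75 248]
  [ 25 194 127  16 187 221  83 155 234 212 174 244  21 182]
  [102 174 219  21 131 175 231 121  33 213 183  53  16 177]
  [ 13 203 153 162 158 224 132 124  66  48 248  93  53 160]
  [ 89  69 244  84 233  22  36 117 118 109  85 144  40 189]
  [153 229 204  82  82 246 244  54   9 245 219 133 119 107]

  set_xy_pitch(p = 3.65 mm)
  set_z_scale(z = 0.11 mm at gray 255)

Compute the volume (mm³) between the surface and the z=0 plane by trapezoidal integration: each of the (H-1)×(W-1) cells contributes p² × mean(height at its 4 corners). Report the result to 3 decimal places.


height_mm = gray/255 × 0.11; cell vol = 3.65² × mean(4 corners)
unit = 3.65² × 0.11 / (4×255) = 0.00143674 mm³ per gray-sum
row 0: Σ corner-gray over 13 cells = 7342  → 10.5485
row 1: Σ corner-gray over 13 cells = 7362  → 10.5773
row 2: Σ corner-gray over 13 cells = 6920  → 9.9422
row 3: Σ corner-gray over 13 cells = 6381  → 9.1678
row 4: Σ corner-gray over 13 cells = 6872  → 9.8733
Σ rows: total corner-gray = 34877  → 50.1092 mm³

50.109


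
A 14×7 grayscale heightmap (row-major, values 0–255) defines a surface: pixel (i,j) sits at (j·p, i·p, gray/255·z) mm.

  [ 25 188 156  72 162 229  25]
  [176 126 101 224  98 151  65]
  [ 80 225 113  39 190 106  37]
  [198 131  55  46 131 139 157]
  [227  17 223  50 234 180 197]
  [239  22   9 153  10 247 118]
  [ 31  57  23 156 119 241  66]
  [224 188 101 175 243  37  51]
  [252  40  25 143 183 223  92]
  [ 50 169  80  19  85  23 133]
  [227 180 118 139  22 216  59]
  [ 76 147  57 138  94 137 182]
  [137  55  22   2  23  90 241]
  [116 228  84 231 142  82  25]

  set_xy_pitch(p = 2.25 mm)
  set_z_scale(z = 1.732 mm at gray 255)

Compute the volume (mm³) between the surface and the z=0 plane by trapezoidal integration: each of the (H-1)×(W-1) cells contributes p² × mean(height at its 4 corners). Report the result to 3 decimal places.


height_mm = gray/255 × 1.732; cell vol = 2.25² × mean(4 corners)
unit = 2.25² × 1.732 / (4×255) = 0.00859632 mm³ per gray-sum
row 0: Σ corner-gray over 6 cells = 3305  → 28.4108
row 1: Σ corner-gray over 6 cells = 3104  → 26.6830
row 2: Σ corner-gray over 6 cells = 2822  → 24.2588
row 3: Σ corner-gray over 6 cells = 3191  → 27.4309
row 4: Σ corner-gray over 6 cells = 3071  → 26.3993
row 5: Σ corner-gray over 6 cells = 2528  → 21.7315
row 6: Σ corner-gray over 6 cells = 3052  → 26.2360
row 7: Σ corner-gray over 6 cells = 3335  → 28.6687
row 8: Σ corner-gray over 6 cells = 2507  → 21.5510
row 9: Σ corner-gray over 6 cells = 2571  → 22.1011
row 10: Σ corner-gray over 6 cells = 3040  → 26.1328
row 11: Σ corner-gray over 6 cells = 2166  → 18.6196
row 12: Σ corner-gray over 6 cells = 2437  → 20.9492
Σ rows: total corner-gray = 37129  → 319.1729 mm³

319.173


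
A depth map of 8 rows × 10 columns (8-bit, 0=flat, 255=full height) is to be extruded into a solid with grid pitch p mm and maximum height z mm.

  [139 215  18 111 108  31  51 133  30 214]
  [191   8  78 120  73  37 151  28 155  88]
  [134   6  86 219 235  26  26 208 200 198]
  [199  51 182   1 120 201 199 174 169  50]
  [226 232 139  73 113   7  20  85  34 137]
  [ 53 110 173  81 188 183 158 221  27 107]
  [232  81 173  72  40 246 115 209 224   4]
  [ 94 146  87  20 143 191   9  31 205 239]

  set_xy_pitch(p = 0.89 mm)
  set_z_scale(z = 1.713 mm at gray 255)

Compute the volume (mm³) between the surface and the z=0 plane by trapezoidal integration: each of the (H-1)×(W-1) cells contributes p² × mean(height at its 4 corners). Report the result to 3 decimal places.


height_mm = gray/255 × 1.713; cell vol = 0.89² × mean(4 corners)
unit = 0.89² × 1.713 / (4×255) = 0.00133026 mm³ per gray-sum
row 0: Σ corner-gray over 9 cells = 3326  → 4.4245
row 1: Σ corner-gray over 9 cells = 3923  → 5.2186
row 2: Σ corner-gray over 9 cells = 4787  → 6.3680
row 3: Σ corner-gray over 9 cells = 4212  → 5.6031
row 4: Σ corner-gray over 9 cells = 4211  → 5.6017
row 5: Σ corner-gray over 9 cells = 4998  → 6.6486
row 6: Σ corner-gray over 9 cells = 4553  → 6.0567
Σ rows: total corner-gray = 30010  → 39.9212 mm³

39.921


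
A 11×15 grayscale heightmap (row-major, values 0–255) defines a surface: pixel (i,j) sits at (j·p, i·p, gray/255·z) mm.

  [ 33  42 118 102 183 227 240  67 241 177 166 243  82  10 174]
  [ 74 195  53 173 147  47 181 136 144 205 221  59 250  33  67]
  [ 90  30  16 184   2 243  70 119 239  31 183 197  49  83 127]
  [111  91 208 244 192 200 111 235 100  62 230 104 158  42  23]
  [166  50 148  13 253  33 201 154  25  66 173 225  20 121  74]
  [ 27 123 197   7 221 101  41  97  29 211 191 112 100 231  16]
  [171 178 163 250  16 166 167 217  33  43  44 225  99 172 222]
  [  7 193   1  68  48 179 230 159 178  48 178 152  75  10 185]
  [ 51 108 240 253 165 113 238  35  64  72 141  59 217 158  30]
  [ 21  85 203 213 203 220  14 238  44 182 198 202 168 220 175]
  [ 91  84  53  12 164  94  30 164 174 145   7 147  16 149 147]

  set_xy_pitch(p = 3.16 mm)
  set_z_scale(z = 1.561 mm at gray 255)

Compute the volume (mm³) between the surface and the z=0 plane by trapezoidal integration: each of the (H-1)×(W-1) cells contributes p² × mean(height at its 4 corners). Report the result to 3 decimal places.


height_mm = gray/255 × 1.561; cell vol = 3.16² × mean(4 corners)
unit = 3.16² × 1.561 / (4×255) = 0.0152819 mm³ per gray-sum
row 0: Σ corner-gray over 14 cells = 7832  → 119.6877
row 1: Σ corner-gray over 14 cells = 6938  → 106.0257
row 2: Σ corner-gray over 14 cells = 7197  → 109.9837
row 3: Σ corner-gray over 14 cells = 7292  → 111.4355
row 4: Σ corner-gray over 14 cells = 6569  → 100.3867
row 5: Σ corner-gray over 14 cells = 7304  → 111.6189
row 6: Σ corner-gray over 14 cells = 7169  → 109.5558
row 7: Σ corner-gray over 14 cells = 7037  → 107.5386
row 8: Σ corner-gray over 14 cells = 8383  → 128.1080
row 9: Σ corner-gray over 14 cells = 7292  → 111.4355
Σ rows: total corner-gray = 73013  → 1115.7762 mm³

1115.776


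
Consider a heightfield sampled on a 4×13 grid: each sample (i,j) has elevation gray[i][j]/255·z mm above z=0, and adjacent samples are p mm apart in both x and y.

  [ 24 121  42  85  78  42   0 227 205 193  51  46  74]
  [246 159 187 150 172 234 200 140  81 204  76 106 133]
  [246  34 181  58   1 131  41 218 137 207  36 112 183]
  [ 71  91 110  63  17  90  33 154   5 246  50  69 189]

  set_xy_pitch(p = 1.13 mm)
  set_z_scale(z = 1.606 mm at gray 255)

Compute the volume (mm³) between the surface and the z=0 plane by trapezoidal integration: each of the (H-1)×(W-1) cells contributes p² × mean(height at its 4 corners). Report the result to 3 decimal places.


height_mm = gray/255 × 1.606; cell vol = 1.13² × mean(4 corners)
unit = 1.13² × 1.606 / (4×255) = 0.00201049 mm³ per gray-sum
row 0: Σ corner-gray over 12 cells = 6075  → 12.2137
row 1: Σ corner-gray over 12 cells = 6538  → 13.1446
row 2: Σ corner-gray over 12 cells = 4857  → 9.7650
Σ rows: total corner-gray = 17470  → 35.1233 mm³

35.123


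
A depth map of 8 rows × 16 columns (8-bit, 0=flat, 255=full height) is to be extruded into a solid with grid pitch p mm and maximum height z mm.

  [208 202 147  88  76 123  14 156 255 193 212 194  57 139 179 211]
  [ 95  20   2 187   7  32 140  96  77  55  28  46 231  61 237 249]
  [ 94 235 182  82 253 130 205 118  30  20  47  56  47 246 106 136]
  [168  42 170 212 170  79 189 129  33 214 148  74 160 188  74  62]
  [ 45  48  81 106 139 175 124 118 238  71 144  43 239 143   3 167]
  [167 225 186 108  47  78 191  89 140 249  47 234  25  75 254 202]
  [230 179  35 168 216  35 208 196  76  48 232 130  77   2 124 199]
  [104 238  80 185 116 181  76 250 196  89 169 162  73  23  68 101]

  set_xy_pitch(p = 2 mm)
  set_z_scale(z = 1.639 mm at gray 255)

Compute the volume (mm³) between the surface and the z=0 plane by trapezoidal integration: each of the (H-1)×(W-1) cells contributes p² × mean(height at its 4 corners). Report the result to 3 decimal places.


340.334

height_mm = gray/255 × 1.639; cell vol = 2² × mean(4 corners)
unit = 2² × 1.639 / (4×255) = 0.00642745 mm³ per gray-sum
row 0: Σ corner-gray over 15 cells = 7271  → 46.7340
row 1: Σ corner-gray over 15 cells = 6526  → 41.9455
row 2: Σ corner-gray over 15 cells = 7738  → 49.7356
row 3: Σ corner-gray over 15 cells = 7550  → 48.5273
row 4: Σ corner-gray over 15 cells = 7821  → 50.2691
row 5: Σ corner-gray over 15 cells = 8146  → 52.3580
row 6: Σ corner-gray over 15 cells = 7898  → 50.7640
Σ rows: total corner-gray = 52950  → 340.3335 mm³


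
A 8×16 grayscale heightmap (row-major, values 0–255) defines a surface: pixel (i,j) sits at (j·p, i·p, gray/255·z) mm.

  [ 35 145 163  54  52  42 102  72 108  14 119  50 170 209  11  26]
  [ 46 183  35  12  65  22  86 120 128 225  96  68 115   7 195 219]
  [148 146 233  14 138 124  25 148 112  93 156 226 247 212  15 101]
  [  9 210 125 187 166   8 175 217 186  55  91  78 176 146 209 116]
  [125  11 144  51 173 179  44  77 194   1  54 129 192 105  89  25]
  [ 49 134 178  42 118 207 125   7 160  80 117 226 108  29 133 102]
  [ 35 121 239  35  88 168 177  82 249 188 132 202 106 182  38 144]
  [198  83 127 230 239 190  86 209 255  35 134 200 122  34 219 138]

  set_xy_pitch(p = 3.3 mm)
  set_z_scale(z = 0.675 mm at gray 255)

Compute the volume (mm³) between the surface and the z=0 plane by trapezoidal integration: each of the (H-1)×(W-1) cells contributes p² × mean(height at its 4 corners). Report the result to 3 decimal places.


height_mm = gray/255 × 0.675; cell vol = 3.3² × mean(4 corners)
unit = 3.3² × 0.675 / (4×255) = 0.00720662 mm³ per gray-sum
row 0: Σ corner-gray over 15 cells = 5662  → 40.8039
row 1: Σ corner-gray over 15 cells = 7006  → 50.4896
row 2: Σ corner-gray over 15 cells = 8210  → 59.1663
row 3: Σ corner-gray over 15 cells = 7219  → 52.0246
row 4: Σ corner-gray over 15 cells = 6515  → 46.9511
row 5: Σ corner-gray over 15 cells = 7672  → 55.2892
row 6: Σ corner-gray over 15 cells = 8855  → 63.8146
Σ rows: total corner-gray = 51139  → 368.5392 mm³

368.539


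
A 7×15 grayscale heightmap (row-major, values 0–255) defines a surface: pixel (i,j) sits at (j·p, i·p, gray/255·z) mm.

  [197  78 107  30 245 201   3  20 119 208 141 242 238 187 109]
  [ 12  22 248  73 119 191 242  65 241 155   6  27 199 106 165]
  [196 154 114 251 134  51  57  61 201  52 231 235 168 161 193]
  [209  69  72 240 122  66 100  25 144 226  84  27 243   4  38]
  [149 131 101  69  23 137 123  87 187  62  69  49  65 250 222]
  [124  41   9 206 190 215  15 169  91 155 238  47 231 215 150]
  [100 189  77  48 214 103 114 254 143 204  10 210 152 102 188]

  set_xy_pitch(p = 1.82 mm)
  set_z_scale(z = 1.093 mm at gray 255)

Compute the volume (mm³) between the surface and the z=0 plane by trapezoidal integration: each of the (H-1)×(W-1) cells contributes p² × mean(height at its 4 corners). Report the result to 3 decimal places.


154.160

height_mm = gray/255 × 1.093; cell vol = 1.82² × mean(4 corners)
unit = 1.82² × 1.093 / (4×255) = 0.00354946 mm³ per gray-sum
row 0: Σ corner-gray over 14 cells = 7509  → 26.6529
row 1: Σ corner-gray over 14 cells = 7694  → 27.3096
row 2: Σ corner-gray over 14 cells = 7220  → 25.6271
row 3: Σ corner-gray over 14 cells = 6168  → 21.8931
row 4: Σ corner-gray over 14 cells = 6995  → 24.8285
row 5: Σ corner-gray over 14 cells = 7846  → 27.8491
Σ rows: total corner-gray = 43432  → 154.1603 mm³


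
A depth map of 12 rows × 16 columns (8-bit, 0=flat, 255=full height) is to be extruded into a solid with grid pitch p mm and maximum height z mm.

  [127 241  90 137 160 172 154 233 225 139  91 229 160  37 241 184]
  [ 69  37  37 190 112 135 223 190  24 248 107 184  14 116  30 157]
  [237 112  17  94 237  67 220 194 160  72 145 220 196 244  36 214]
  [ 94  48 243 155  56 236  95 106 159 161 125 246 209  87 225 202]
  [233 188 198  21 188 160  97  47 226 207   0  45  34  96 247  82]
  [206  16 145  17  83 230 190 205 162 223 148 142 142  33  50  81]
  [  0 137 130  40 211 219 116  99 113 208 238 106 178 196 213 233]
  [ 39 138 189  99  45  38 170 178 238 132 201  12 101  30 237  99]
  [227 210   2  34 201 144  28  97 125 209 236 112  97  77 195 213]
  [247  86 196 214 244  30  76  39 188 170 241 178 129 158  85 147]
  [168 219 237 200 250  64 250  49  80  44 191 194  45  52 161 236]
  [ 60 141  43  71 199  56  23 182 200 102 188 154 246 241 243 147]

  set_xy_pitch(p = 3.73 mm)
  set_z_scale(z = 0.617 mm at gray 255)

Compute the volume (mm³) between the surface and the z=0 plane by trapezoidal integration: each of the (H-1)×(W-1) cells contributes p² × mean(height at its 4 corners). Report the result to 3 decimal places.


778.357

height_mm = gray/255 × 0.617; cell vol = 3.73² × mean(4 corners)
unit = 3.73² × 0.617 / (4×255) = 0.00841594 mm³ per gray-sum
row 0: Σ corner-gray over 15 cells = 8449  → 71.1063
row 1: Σ corner-gray over 15 cells = 7999  → 67.3191
row 2: Σ corner-gray over 15 cells = 9077  → 76.3915
row 3: Σ corner-gray over 15 cells = 8421  → 70.8706
row 4: Σ corner-gray over 15 cells = 7682  → 64.6513
row 5: Σ corner-gray over 15 cells = 8500  → 71.5355
row 6: Σ corner-gray over 15 cells = 8395  → 70.6518
row 7: Σ corner-gray over 15 cells = 7728  → 65.0384
row 8: Σ corner-gray over 15 cells = 8436  → 70.9969
row 9: Σ corner-gray over 15 cells = 8938  → 75.2217
row 10: Σ corner-gray over 15 cells = 8861  → 74.5736
Σ rows: total corner-gray = 92486  → 778.3567 mm³


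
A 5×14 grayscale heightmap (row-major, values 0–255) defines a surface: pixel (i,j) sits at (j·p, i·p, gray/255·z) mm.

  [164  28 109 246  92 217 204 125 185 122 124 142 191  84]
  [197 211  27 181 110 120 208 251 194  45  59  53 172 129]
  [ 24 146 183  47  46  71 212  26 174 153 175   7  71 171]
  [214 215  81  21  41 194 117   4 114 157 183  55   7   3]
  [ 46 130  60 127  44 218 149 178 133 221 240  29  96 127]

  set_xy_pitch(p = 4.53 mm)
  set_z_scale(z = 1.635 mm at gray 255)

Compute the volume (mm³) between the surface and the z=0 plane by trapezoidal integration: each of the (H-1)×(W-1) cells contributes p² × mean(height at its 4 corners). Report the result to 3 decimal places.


830.272

height_mm = gray/255 × 1.635; cell vol = 4.53² × mean(4 corners)
unit = 4.53² × 1.635 / (4×255) = 0.0328938 mm³ per gray-sum
row 0: Σ corner-gray over 13 cells = 7406  → 243.6115
row 1: Σ corner-gray over 13 cells = 6405  → 210.6848
row 2: Σ corner-gray over 13 cells = 5412  → 178.0212
row 3: Σ corner-gray over 13 cells = 6018  → 197.9549
Σ rows: total corner-gray = 25241  → 830.2723 mm³


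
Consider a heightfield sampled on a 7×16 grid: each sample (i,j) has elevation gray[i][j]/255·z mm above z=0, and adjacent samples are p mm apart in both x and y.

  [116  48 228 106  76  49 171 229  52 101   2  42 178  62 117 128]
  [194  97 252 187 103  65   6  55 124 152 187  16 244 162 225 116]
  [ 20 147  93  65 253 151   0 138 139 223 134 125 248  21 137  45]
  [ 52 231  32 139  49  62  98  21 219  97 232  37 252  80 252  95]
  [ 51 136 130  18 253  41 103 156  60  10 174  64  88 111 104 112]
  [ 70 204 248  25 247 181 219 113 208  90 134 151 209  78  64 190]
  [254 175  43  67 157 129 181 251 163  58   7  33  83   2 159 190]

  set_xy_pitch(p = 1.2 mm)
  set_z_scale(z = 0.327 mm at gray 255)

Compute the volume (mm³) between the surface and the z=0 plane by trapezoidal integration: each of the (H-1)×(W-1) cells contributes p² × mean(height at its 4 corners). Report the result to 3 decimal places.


height_mm = gray/255 × 0.327; cell vol = 1.2² × mean(4 corners)
unit = 1.2² × 0.327 / (4×255) = 0.000461647 mm³ per gray-sum
row 0: Σ corner-gray over 15 cells = 7226  → 3.3359
row 1: Σ corner-gray over 15 cells = 7873  → 3.6345
row 2: Σ corner-gray over 15 cells = 7562  → 3.4910
row 3: Σ corner-gray over 15 cells = 6808  → 3.1429
row 4: Σ corner-gray over 15 cells = 7661  → 3.5367
row 5: Σ corner-gray over 15 cells = 8062  → 3.7218
Σ rows: total corner-gray = 45192  → 20.8628 mm³

20.863


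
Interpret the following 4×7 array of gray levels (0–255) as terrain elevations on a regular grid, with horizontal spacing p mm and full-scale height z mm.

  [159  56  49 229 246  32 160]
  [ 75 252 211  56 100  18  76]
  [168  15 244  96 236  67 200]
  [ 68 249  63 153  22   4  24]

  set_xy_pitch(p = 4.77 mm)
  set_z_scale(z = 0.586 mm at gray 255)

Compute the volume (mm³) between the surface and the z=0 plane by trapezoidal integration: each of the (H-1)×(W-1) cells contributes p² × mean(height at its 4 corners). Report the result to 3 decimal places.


height_mm = gray/255 × 0.586; cell vol = 4.77² × mean(4 corners)
unit = 4.77² × 0.586 / (4×255) = 0.0130718 mm³ per gray-sum
row 0: Σ corner-gray over 6 cells = 2968  → 38.7970
row 1: Σ corner-gray over 6 cells = 3109  → 40.6401
row 2: Σ corner-gray over 6 cells = 2758  → 36.0519
Σ rows: total corner-gray = 8835  → 115.4890 mm³

115.489


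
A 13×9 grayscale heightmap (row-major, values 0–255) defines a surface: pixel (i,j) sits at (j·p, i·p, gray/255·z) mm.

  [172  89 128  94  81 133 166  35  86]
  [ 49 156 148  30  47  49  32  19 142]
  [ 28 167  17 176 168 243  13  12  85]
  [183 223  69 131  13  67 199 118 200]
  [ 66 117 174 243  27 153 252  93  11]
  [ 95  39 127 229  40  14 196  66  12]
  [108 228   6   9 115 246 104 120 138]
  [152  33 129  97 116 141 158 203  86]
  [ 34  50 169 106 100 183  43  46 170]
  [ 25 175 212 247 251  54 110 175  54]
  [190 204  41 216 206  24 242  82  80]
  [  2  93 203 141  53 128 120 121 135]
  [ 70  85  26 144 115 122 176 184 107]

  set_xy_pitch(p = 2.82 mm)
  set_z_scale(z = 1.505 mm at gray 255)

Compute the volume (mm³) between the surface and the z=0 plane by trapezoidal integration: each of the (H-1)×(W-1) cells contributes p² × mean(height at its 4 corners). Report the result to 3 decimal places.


height_mm = gray/255 × 1.505; cell vol = 2.82² × mean(4 corners)
unit = 2.82² × 1.505 / (4×255) = 0.0117337 mm³ per gray-sum
row 0: Σ corner-gray over 8 cells = 2863  → 33.5935
row 1: Σ corner-gray over 8 cells = 2858  → 33.5349
row 2: Σ corner-gray over 8 cells = 3728  → 43.7432
row 3: Σ corner-gray over 8 cells = 4218  → 49.4927
row 4: Σ corner-gray over 8 cells = 3724  → 43.6963
row 5: Σ corner-gray over 8 cells = 3431  → 40.2583
row 6: Σ corner-gray over 8 cells = 3894  → 45.6910
row 7: Σ corner-gray over 8 cells = 3590  → 42.1239
row 8: Σ corner-gray over 8 cells = 4125  → 48.4015
row 9: Σ corner-gray over 8 cells = 4827  → 56.6385
row 10: Σ corner-gray over 8 cells = 4155  → 48.7535
row 11: Σ corner-gray over 8 cells = 3736  → 43.8371
Σ rows: total corner-gray = 45149  → 529.7643 mm³

529.764


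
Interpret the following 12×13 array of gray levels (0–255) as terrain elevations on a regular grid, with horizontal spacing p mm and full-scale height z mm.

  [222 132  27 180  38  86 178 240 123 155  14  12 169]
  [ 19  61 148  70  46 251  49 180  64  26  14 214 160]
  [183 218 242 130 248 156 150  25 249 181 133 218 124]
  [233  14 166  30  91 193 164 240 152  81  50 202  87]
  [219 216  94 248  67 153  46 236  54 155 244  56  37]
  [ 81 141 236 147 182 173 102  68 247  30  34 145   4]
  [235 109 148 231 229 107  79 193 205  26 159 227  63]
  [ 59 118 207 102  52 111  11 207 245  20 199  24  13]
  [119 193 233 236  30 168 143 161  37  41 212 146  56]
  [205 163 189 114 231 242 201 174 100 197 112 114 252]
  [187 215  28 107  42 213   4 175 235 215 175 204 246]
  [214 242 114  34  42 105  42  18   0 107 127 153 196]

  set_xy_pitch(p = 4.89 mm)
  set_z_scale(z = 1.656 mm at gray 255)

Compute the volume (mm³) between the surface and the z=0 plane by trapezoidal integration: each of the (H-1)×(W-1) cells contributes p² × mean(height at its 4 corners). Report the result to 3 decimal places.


2820.768

height_mm = gray/255 × 1.656; cell vol = 4.89² × mean(4 corners)
unit = 4.89² × 1.656 / (4×255) = 0.038822 mm³ per gray-sum
row 0: Σ corner-gray over 12 cells = 5186  → 201.3309
row 1: Σ corner-gray over 12 cells = 6632  → 257.4675
row 2: Σ corner-gray over 12 cells = 7293  → 283.1288
row 3: Σ corner-gray over 12 cells = 6480  → 251.5665
row 4: Σ corner-gray over 12 cells = 6489  → 251.9159
row 5: Σ corner-gray over 12 cells = 6819  → 264.7272
row 6: Σ corner-gray over 12 cells = 6388  → 247.9949
row 7: Σ corner-gray over 12 cells = 6039  → 234.4460
row 8: Σ corner-gray over 12 cells = 7506  → 291.3979
row 9: Σ corner-gray over 12 cells = 7790  → 302.4234
row 10: Σ corner-gray over 12 cells = 6037  → 234.3684
Σ rows: total corner-gray = 72659  → 2820.7675 mm³


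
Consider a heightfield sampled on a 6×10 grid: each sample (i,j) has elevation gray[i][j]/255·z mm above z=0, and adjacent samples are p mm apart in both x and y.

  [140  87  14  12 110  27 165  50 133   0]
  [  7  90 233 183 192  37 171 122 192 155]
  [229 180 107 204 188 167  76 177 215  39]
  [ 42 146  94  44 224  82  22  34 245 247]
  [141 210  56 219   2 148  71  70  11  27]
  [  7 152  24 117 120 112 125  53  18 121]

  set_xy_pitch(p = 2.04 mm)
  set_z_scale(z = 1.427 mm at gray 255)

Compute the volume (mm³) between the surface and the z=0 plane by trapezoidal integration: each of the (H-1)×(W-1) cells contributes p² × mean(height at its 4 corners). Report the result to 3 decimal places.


125.339

height_mm = gray/255 × 1.427; cell vol = 2.04² × mean(4 corners)
unit = 2.04² × 1.427 / (4×255) = 0.00582216 mm³ per gray-sum
row 0: Σ corner-gray over 9 cells = 3938  → 22.9277
row 1: Σ corner-gray over 9 cells = 5498  → 32.0102
row 2: Σ corner-gray over 9 cells = 4967  → 28.9187
row 3: Σ corner-gray over 9 cells = 3813  → 22.1999
row 4: Σ corner-gray over 9 cells = 3312  → 19.2830
Σ rows: total corner-gray = 21528  → 125.3395 mm³


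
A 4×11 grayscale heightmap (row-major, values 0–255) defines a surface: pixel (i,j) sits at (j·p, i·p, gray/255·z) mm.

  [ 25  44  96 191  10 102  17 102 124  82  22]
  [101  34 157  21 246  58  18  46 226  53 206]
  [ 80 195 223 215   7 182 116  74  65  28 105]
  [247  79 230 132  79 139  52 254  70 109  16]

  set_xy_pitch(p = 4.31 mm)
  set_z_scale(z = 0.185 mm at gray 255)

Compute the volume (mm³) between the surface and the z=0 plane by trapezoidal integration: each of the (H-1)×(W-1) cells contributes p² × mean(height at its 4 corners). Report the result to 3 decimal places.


height_mm = gray/255 × 0.185; cell vol = 4.31² × mean(4 corners)
unit = 4.31² × 0.185 / (4×255) = 0.00336919 mm³ per gray-sum
row 0: Σ corner-gray over 10 cells = 3608  → 12.1561
row 1: Σ corner-gray over 10 cells = 4420  → 14.8918
row 2: Σ corner-gray over 10 cells = 4946  → 16.6640
Σ rows: total corner-gray = 12974  → 43.7119 mm³

43.712


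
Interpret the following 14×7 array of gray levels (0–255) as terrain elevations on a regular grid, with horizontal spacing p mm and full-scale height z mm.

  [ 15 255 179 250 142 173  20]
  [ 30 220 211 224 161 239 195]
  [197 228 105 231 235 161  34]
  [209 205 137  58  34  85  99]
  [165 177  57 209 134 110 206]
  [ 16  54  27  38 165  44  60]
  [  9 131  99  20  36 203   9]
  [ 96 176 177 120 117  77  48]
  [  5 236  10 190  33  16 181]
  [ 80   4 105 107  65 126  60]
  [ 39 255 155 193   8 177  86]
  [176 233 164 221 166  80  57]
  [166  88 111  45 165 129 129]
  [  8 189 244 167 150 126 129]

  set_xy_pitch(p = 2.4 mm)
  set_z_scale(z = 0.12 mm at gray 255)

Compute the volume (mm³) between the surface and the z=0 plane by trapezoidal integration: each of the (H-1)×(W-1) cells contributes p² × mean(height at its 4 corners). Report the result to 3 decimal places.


26.953

height_mm = gray/255 × 0.12; cell vol = 2.4² × mean(4 corners)
unit = 2.4² × 0.12 / (4×255) = 0.000677647 mm³ per gray-sum
row 0: Σ corner-gray over 6 cells = 4368  → 2.9600
row 1: Σ corner-gray over 6 cells = 4486  → 3.0399
row 2: Σ corner-gray over 6 cells = 3497  → 2.3697
row 3: Σ corner-gray over 6 cells = 3091  → 2.0946
row 4: Σ corner-gray over 6 cells = 2477  → 1.6785
row 5: Σ corner-gray over 6 cells = 1728  → 1.1710
row 6: Σ corner-gray over 6 cells = 2474  → 1.6765
row 7: Σ corner-gray over 6 cells = 2634  → 1.7849
row 8: Σ corner-gray over 6 cells = 2110  → 1.4298
row 9: Σ corner-gray over 6 cells = 2655  → 1.7992
row 10: Σ corner-gray over 6 cells = 3662  → 2.4815
row 11: Σ corner-gray over 6 cells = 3332  → 2.2579
row 12: Σ corner-gray over 6 cells = 3260  → 2.2091
Σ rows: total corner-gray = 39774  → 26.9527 mm³


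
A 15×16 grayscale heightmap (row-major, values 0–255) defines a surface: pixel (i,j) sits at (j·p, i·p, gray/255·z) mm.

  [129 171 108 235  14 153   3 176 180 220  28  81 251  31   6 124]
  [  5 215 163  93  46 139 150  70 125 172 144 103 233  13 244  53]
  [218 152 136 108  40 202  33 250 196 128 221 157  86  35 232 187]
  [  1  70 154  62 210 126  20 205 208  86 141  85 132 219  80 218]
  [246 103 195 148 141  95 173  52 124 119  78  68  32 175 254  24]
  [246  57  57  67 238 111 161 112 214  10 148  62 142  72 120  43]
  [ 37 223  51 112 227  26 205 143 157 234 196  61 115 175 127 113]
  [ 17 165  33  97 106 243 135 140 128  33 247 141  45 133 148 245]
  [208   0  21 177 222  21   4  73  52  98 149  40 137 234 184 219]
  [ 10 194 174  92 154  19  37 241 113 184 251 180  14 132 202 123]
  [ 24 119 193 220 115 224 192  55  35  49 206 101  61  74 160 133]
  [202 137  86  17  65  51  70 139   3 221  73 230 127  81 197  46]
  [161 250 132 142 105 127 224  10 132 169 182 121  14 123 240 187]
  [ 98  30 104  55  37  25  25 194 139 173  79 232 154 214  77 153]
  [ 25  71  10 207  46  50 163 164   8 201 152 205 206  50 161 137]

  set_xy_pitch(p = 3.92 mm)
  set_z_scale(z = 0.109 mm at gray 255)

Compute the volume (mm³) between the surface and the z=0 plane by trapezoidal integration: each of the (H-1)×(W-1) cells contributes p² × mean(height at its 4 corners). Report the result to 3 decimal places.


173.765

height_mm = gray/255 × 0.109; cell vol = 3.92² × mean(4 corners)
unit = 3.92² × 0.109 / (4×255) = 0.0016421 mm³ per gray-sum
row 0: Σ corner-gray over 15 cells = 7445  → 12.2254
row 1: Σ corner-gray over 15 cells = 8235  → 13.5227
row 2: Σ corner-gray over 15 cells = 8172  → 13.4192
row 3: Σ corner-gray over 15 cells = 7599  → 12.4783
row 4: Σ corner-gray over 15 cells = 7215  → 11.8477
row 5: Σ corner-gray over 15 cells = 7685  → 12.6195
row 6: Σ corner-gray over 15 cells = 8104  → 13.3075
row 7: Σ corner-gray over 15 cells = 7101  → 11.6605
row 8: Σ corner-gray over 15 cells = 7358  → 12.0825
row 9: Σ corner-gray over 15 cells = 7872  → 12.9266
row 10: Σ corner-gray over 15 cells = 7007  → 11.5062
row 11: Σ corner-gray over 15 cells = 7532  → 12.3683
row 12: Σ corner-gray over 15 cells = 7617  → 12.5078
row 13: Σ corner-gray over 15 cells = 6877  → 11.2927
Σ rows: total corner-gray = 105819  → 173.7649 mm³
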